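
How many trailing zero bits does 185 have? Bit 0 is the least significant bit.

0

185 = 10111001
Trailing zeros: 0, so the lowest set bit is bit 0 (value 1).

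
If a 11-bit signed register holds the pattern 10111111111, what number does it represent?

pattern = 10111111111 (MSB is 1 ⇒ negative)
Invert: 01000000000, add 1 → 01000000001 = 513, so the value is -513.
(Equivalently: 1535 - 2^11 = 1535 - 2048 = -513.)

-513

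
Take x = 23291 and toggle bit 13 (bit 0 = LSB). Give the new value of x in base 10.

x = 101101011111011
bit 13 is currently 0; toggle it via x ^ (1 << 13) = x ^ 8192
→ 111101011111011 = 31483

31483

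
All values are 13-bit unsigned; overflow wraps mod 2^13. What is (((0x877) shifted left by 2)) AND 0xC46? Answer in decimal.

68

0x877 = 0100001110111
→ shifted left by 2 (mod 2^13) → 0000111011100 = 476
0xC46 = 0110001000110
→ AND → 0000001000100 = 68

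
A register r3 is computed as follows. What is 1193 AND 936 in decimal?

1193 = 10010101001
936 = 01110101000
AND → 00010101000 = 168

168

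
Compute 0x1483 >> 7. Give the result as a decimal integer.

41

0x1483 = 1010010000011
shift right by 7 → 0000000101001 = 41
(equivalently, floor(5251 / 128))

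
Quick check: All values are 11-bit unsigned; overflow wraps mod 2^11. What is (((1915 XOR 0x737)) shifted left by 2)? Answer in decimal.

1915 = 11101111011
0x737 = 11100110111
→ XOR → 00001001100 = 76
→ shifted left by 2 (mod 2^11) → 00100110000 = 304

304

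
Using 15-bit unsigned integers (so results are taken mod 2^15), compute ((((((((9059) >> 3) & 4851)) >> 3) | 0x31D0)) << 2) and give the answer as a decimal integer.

9059 = 010001101100011
→ >> 3 → 000010001101100 = 1132
4851 = 001001011110011
→ & → 000000001100000 = 96
→ >> 3 → 000000000001100 = 12
0x31D0 = 011000111010000
→ | → 011000111011100 = 12764
→ << 2 (mod 2^15) → 100011101110000 = 18288

18288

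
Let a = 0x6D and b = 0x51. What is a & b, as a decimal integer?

65

0x6D = 1101101
0x51 = 1010001
AND → 1000001 = 65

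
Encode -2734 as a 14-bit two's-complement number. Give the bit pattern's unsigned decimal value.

13650

2734 in 14 bits: 00101010101110
Invert: 11010101010001
Add 1:  11010101010010 = 13650
(Check: 2^14 - 2734 = 16384 - 2734 = 13650.)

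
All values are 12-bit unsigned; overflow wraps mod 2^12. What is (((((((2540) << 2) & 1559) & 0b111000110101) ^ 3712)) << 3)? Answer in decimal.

2540 = 100111101100
→ << 2 (mod 2^12) → 011110110000 = 1968
1559 = 011000010111
→ & → 011000010000 = 1552
0b111000110101 = 111000110101
→ & → 011000010000 = 1552
3712 = 111010000000
→ ^ → 100010010000 = 2192
→ << 3 (mod 2^12) → 010010000000 = 1152

1152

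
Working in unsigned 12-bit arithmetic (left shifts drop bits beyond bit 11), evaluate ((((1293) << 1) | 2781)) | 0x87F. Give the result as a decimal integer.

1293 = 010100001101
→ << 1 (mod 2^12) → 101000011010 = 2586
2781 = 101011011101
→ | → 101011011111 = 2783
0x87F = 100001111111
→ | → 101011111111 = 2815

2815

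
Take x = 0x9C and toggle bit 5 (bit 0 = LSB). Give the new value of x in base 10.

x = 0010011100
bit 5 is currently 0; toggle it via x ^ (1 << 5) = x ^ 32
→ 0010111100 = 188

188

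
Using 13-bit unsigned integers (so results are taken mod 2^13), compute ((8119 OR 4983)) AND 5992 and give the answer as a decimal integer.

8119 = 1111110110111
4983 = 1001101110111
→ OR → 1111111110111 = 8183
5992 = 1011101101000
→ AND → 1011101100000 = 5984

5984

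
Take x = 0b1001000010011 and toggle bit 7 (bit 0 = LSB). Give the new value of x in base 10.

4755

x = 1001000010011
bit 7 is currently 0; toggle it via x ^ (1 << 7) = x ^ 128
→ 1001010010011 = 4755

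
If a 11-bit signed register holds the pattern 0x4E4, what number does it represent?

pattern = 10011100100 (MSB is 1 ⇒ negative)
Invert: 01100011011, add 1 → 01100011100 = 796, so the value is -796.
(Equivalently: 1252 - 2^11 = 1252 - 2048 = -796.)

-796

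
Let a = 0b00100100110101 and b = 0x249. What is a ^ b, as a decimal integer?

a = 100100110101
0x249 = 001001001001
XOR → 101101111100 = 2940

2940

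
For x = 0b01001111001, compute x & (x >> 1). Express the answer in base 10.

x = 1001111001 = 633
x>>1 = 0100111100
AND  = 0000111000 = 56
(x & (x >> 1) has a 1 wherever x has two consecutive 1 bits.)

56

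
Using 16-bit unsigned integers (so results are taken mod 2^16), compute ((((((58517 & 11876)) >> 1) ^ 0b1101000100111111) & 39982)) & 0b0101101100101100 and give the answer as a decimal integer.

44

58517 = 1110010010010101
11876 = 0010111001100100
→ & → 0010010000000100 = 9220
→ >> 1 → 0001001000000010 = 4610
0b1101000100111111 = 1101000100111111
→ ^ → 1100001100111101 = 49981
39982 = 1001110000101110
→ & → 1000000000101100 = 32812
0b0101101100101100 = 0101101100101100
→ & → 0000000000101100 = 44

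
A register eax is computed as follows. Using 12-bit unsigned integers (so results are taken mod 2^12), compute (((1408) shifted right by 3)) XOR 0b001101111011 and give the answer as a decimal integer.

971

1408 = 010110000000
→ shifted right by 3 → 000010110000 = 176
0b001101111011 = 001101111011
→ XOR → 001111001011 = 971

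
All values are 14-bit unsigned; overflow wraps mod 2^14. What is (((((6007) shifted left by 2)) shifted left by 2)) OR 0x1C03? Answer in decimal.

6007 = 01011101110111
→ shifted left by 2 (mod 2^14) → 01110111011100 = 7644
→ shifted left by 2 (mod 2^14) → 11011101110000 = 14192
0x1C03 = 01110000000011
→ OR → 11111101110011 = 16243

16243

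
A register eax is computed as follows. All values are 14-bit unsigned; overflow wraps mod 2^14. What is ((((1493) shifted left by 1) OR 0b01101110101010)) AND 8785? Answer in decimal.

1493 = 00010111010101
→ shifted left by 1 (mod 2^14) → 00101110101010 = 2986
0b01101110101010 = 01101110101010
→ OR → 01101110101010 = 7082
8785 = 10001001010001
→ AND → 00001000000000 = 512

512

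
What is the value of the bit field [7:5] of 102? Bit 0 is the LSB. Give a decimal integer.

v = 0001100110
Shift right by 5: 00011
Mask low 3 bits: 011 = 3

3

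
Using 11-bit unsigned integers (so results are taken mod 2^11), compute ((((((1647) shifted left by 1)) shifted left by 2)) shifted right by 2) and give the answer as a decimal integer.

222

1647 = 11001101111
→ shifted left by 1 (mod 2^11) → 10011011110 = 1246
→ shifted left by 2 (mod 2^11) → 01101111000 = 888
→ shifted right by 2 → 00011011110 = 222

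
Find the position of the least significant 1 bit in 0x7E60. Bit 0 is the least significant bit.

5

0x7E60 = 111111001100000
Trailing zeros: 5, so the lowest set bit is bit 5 (value 32).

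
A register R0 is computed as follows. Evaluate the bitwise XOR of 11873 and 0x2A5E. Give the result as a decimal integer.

11873 = 10111001100001
0x2A5E = 10101001011110
XOR → 00010000111111 = 1087

1087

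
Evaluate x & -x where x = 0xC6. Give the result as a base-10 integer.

2

x = 11000110 = 198
-x (two's complement) = …00111010
AND   = 00000010 = 2
(x & -x isolates the lowest set bit of x.)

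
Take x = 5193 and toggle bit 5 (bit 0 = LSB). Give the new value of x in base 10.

5225

x = 1010001001001
bit 5 is currently 0; toggle it via x ^ (1 << 5) = x ^ 32
→ 1010001101001 = 5225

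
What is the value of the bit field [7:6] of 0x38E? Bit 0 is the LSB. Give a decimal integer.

v = 1110001110
Shift right by 6: 1110
Mask low 2 bits: 10 = 2

2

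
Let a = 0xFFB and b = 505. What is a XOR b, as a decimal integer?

3586

0xFFB = 111111111011
505 = 000111111001
XOR → 111000000010 = 3586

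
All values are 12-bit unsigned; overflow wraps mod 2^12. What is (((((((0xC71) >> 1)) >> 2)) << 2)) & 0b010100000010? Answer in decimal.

1024

0xC71 = 110001110001
→ >> 1 → 011000111000 = 1592
→ >> 2 → 000110001110 = 398
→ << 2 (mod 2^12) → 011000111000 = 1592
0b010100000010 = 010100000010
→ & → 010000000000 = 1024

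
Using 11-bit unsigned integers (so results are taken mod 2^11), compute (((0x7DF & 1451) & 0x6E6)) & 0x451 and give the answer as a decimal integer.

0x7DF = 11111011111
1451 = 10110101011
→ & → 10110001011 = 1419
0x6E6 = 11011100110
→ & → 10010000010 = 1154
0x451 = 10001010001
→ & → 10000000000 = 1024

1024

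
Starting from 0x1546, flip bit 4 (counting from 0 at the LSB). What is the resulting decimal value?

5462

x = 01010101000110
bit 4 is currently 0; toggle it via x ^ (1 << 4) = x ^ 16
→ 01010101010110 = 5462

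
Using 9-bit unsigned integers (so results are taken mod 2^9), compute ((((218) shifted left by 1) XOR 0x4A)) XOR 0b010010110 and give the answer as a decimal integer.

218 = 011011010
→ shifted left by 1 (mod 2^9) → 110110100 = 436
0x4A = 001001010
→ XOR → 111111110 = 510
0b010010110 = 010010110
→ XOR → 101101000 = 360

360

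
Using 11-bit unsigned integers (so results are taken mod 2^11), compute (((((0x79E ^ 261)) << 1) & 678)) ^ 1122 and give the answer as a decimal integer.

0x79E = 11110011110
261 = 00100000101
→ ^ → 11010011011 = 1691
→ << 1 (mod 2^11) → 10100110110 = 1334
678 = 01010100110
→ & → 00000100110 = 38
1122 = 10001100010
→ ^ → 10001000100 = 1092

1092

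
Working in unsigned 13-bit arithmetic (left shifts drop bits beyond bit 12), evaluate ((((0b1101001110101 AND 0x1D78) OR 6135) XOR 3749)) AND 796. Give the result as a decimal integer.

0b1101001110101 = 1101001110101
0x1D78 = 1110101111000
→ AND → 1100001110000 = 6256
6135 = 1011111110111
→ OR → 1111111110111 = 8183
3749 = 0111010100101
→ XOR → 1000101010010 = 4434
796 = 0001100011100
→ AND → 0000100010000 = 272

272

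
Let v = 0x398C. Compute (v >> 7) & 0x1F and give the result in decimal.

v = 11100110001100
Shift right by 7: 1110011
Mask low 5 bits: 10011 = 19

19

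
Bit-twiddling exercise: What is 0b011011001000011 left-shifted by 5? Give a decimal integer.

x = 0000011011001000011
shift left by 5 → 1101100100001100000 = 444512
(equivalently, 13891 × 2^5 = 13891 × 32)

444512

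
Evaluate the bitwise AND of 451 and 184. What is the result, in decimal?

128

451 = 111000011
184 = 010111000
AND → 010000000 = 128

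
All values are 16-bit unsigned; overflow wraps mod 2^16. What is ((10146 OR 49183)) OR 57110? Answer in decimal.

10146 = 0010011110100010
49183 = 1100000000011111
→ OR → 1110011110111111 = 59327
57110 = 1101111100010110
→ OR → 1111111110111111 = 65471

65471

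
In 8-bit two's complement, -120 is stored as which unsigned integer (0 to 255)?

120 in 8 bits: 01111000
Invert: 10000111
Add 1:  10001000 = 136
(Check: 2^8 - 120 = 256 - 120 = 136.)

136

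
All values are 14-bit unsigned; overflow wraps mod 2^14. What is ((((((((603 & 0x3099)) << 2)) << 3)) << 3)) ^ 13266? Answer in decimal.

603 = 00001001011011
0x3099 = 11000010011001
→ & → 00000000011001 = 25
→ << 2 (mod 2^14) → 00000001100100 = 100
→ << 3 (mod 2^14) → 00001100100000 = 800
→ << 3 (mod 2^14) → 01100100000000 = 6400
13266 = 11001111010010
→ ^ → 10101011010010 = 10962

10962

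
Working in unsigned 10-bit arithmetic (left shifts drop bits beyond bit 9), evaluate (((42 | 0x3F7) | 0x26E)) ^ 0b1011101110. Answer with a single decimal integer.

42 = 0000101010
0x3F7 = 1111110111
→ | → 1111111111 = 1023
0x26E = 1001101110
→ | → 1111111111 = 1023
0b1011101110 = 1011101110
→ ^ → 0100010001 = 273

273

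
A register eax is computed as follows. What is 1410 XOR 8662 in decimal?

9300

1410 = 00010110000010
8662 = 10000111010110
XOR → 10010001010100 = 9300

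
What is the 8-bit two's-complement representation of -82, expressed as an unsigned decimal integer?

174

82 in 8 bits: 01010010
Invert: 10101101
Add 1:  10101110 = 174
(Check: 2^8 - 82 = 256 - 82 = 174.)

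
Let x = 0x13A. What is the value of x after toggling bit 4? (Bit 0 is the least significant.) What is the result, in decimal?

298

x = 100111010
bit 4 is currently 1; toggle it via x ^ (1 << 4) = x ^ 16
→ 100101010 = 298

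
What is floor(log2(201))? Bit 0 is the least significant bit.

201 = 11001001
The topmost 1 is at position 7 (since 2^7 = 128 ≤ 201 < 256).

7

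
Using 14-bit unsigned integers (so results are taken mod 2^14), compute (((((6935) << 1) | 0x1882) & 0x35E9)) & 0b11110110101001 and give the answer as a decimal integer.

6935 = 01101100010111
→ << 1 (mod 2^14) → 11011000101110 = 13870
0x1882 = 01100010000010
→ | → 11111010101110 = 16046
0x35E9 = 11010111101001
→ & → 11010010101000 = 13480
0b11110110101001 = 11110110101001
→ & → 11010010101000 = 13480

13480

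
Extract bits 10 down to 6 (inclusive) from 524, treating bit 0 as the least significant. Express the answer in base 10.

8

v = 0001000001100
Shift right by 6: 0001000
Mask low 5 bits: 01000 = 8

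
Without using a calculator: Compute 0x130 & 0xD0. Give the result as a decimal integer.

0x130 = 100110000
0xD0 = 011010000
AND → 000010000 = 16

16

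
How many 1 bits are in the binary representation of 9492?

5

9492 = 10010100010100
Count the 1s: 1 + 1 + 1 + 1 + 1 = 5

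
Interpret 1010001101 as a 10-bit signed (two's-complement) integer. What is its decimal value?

pattern = 1010001101 (MSB is 1 ⇒ negative)
Invert: 0101110010, add 1 → 0101110011 = 371, so the value is -371.
(Equivalently: 653 - 2^10 = 653 - 1024 = -371.)

-371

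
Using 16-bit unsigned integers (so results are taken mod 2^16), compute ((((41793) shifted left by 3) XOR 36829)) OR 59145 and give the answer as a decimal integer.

41793 = 1010001101000001
→ shifted left by 3 (mod 2^16) → 0001101000001000 = 6664
36829 = 1000111111011101
→ XOR → 1001010111010101 = 38357
59145 = 1110011100001001
→ OR → 1111011111011101 = 63453

63453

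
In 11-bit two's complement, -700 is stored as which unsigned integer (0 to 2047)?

1348

700 in 11 bits: 01010111100
Invert: 10101000011
Add 1:  10101000100 = 1348
(Check: 2^11 - 700 = 2048 - 700 = 1348.)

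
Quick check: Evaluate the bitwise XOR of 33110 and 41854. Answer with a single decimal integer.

33110 = 1000000101010110
41854 = 1010001101111110
XOR → 0010001000101000 = 8744

8744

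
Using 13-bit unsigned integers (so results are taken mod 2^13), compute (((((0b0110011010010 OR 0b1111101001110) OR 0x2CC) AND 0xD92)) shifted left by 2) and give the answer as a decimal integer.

0b0110011010010 = 0110011010010
0b1111101001110 = 1111101001110
→ OR → 1111111011110 = 8158
0x2CC = 0001011001100
→ OR → 1111111011110 = 8158
0xD92 = 0110110010010
→ AND → 0110110010010 = 3474
→ shifted left by 2 (mod 2^13) → 1011001001000 = 5704

5704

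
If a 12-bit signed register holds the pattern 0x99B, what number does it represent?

-1637

pattern = 100110011011 (MSB is 1 ⇒ negative)
Invert: 011001100100, add 1 → 011001100101 = 1637, so the value is -1637.
(Equivalently: 2459 - 2^12 = 2459 - 4096 = -1637.)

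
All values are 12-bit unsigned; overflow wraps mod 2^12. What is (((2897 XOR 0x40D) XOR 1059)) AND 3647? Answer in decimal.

2897 = 101101010001
0x40D = 010000001101
→ XOR → 111101011100 = 3932
1059 = 010000100011
→ XOR → 101101111111 = 2943
3647 = 111000111111
→ AND → 101000111111 = 2623

2623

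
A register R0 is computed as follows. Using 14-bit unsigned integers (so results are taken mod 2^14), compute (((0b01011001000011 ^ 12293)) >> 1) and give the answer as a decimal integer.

4899

0b01011001000011 = 01011001000011
12293 = 11000000000101
→ ^ → 10011001000110 = 9798
→ >> 1 → 01001100100011 = 4899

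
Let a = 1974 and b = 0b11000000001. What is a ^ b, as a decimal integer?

1974 = 11110110110
b = 11000000001
XOR → 00110110111 = 439

439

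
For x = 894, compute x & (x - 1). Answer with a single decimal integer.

x = 1101111110 = 894
x - 1 = 1101111101
AND   = 1101111100 = 892
(x & (x - 1) clears the lowest set bit of x.)

892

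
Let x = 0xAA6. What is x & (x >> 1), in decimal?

x = 101010100110 = 2726
x>>1 = 010101010011
AND  = 000000000010 = 2
(x & (x >> 1) has a 1 wherever x has two consecutive 1 bits.)

2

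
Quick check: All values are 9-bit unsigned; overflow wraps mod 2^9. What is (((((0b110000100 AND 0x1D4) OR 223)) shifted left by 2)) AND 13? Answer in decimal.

12

0b110000100 = 110000100
0x1D4 = 111010100
→ AND → 110000100 = 388
223 = 011011111
→ OR → 111011111 = 479
→ shifted left by 2 (mod 2^9) → 101111100 = 380
13 = 000001101
→ AND → 000001100 = 12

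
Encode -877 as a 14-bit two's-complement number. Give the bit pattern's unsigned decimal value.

15507

877 in 14 bits: 00001101101101
Invert: 11110010010010
Add 1:  11110010010011 = 15507
(Check: 2^14 - 877 = 16384 - 877 = 15507.)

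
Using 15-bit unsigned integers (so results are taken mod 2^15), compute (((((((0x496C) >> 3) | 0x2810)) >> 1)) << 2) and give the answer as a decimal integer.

0x496C = 100100101101100
→ >> 3 → 000100100101101 = 2349
0x2810 = 010100000010000
→ | → 010100100111101 = 10557
→ >> 1 → 001010010011110 = 5278
→ << 2 (mod 2^15) → 101001001111000 = 21112

21112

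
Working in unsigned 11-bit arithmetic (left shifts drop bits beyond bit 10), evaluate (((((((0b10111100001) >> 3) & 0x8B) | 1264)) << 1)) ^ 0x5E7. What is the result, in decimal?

0b10111100001 = 10111100001
→ >> 3 → 00010111100 = 188
0x8B = 00010001011
→ & → 00010001000 = 136
1264 = 10011110000
→ | → 10011111000 = 1272
→ << 1 (mod 2^11) → 00111110000 = 496
0x5E7 = 10111100111
→ ^ → 10000010111 = 1047

1047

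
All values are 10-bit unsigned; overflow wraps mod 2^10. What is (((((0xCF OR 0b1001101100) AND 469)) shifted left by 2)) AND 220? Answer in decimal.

0xCF = 0011001111
0b1001101100 = 1001101100
→ OR → 1011101111 = 751
469 = 0111010101
→ AND → 0011000101 = 197
→ shifted left by 2 (mod 2^10) → 1100010100 = 788
220 = 0011011100
→ AND → 0000010100 = 20

20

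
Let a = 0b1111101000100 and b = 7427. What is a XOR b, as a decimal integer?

583

a = 1111101000100
7427 = 1110100000011
XOR → 0001001000111 = 583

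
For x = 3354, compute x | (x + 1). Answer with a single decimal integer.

x = 110100011010 = 3354
x + 1 = 110100011011
OR    = 110100011011 = 3355
(x | (x + 1) sets the lowest cleared bit.)

3355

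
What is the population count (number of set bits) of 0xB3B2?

9

0xB3B2 = 1011001110110010
Count the 1s: 1 + 1 + 1 + 1 + 1 + 1 + 1 + 1 + 1 = 9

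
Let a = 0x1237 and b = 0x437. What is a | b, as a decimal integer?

5687

0x1237 = 1001000110111
0x437 = 0010000110111
 OR → 1011000110111 = 5687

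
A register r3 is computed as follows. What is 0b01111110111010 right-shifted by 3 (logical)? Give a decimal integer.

x = 1111110111010
shift right by 3 → 0001111110111 = 1015
(equivalently, floor(8122 / 8))

1015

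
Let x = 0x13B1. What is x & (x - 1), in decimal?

x = 1001110110001 = 5041
x - 1 = 1001110110000
AND   = 1001110110000 = 5040
(x & (x - 1) clears the lowest set bit of x.)

5040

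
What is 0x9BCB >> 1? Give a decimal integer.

19941

0x9BCB = 1001101111001011
shift right by 1 → 0100110111100101 = 19941
(equivalently, floor(39883 / 2))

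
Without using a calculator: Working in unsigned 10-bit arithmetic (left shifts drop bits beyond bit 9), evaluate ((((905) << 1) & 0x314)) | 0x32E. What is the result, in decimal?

905 = 1110001001
→ << 1 (mod 2^10) → 1100010010 = 786
0x314 = 1100010100
→ & → 1100010000 = 784
0x32E = 1100101110
→ | → 1100111110 = 830

830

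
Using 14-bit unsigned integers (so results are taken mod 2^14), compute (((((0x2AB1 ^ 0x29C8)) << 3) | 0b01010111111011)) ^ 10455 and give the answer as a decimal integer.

14124

0x2AB1 = 10101010110001
0x29C8 = 10100111001000
→ ^ → 00001101111001 = 889
→ << 3 (mod 2^14) → 01101111001000 = 7112
0b01010111111011 = 01010111111011
→ | → 01111111111011 = 8187
10455 = 10100011010111
→ ^ → 11011100101100 = 14124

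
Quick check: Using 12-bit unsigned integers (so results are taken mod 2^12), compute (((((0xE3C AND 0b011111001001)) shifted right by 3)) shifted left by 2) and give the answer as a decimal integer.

0xE3C = 111000111100
0b011111001001 = 011111001001
→ AND → 011000001000 = 1544
→ shifted right by 3 → 000011000001 = 193
→ shifted left by 2 (mod 2^12) → 001100000100 = 772

772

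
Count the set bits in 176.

3

176 = 10110000
Count the 1s: 1 + 1 + 1 = 3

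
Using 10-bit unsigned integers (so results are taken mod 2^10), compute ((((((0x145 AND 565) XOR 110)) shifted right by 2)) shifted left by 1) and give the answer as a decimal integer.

0x145 = 0101000101
565 = 1000110101
→ AND → 0000000101 = 5
110 = 0001101110
→ XOR → 0001101011 = 107
→ shifted right by 2 → 0000011010 = 26
→ shifted left by 1 (mod 2^10) → 0000110100 = 52

52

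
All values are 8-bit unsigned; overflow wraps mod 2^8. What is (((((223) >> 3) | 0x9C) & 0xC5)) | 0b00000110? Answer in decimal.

135

223 = 11011111
→ >> 3 → 00011011 = 27
0x9C = 10011100
→ | → 10011111 = 159
0xC5 = 11000101
→ & → 10000101 = 133
0b00000110 = 00000110
→ | → 10000111 = 135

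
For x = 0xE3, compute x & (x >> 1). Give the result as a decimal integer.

97

x = 11100011 = 227
x>>1 = 01110001
AND  = 01100001 = 97
(x & (x >> 1) has a 1 wherever x has two consecutive 1 bits.)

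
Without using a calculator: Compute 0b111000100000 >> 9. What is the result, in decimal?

7

x = 111000100000
shift right by 9 → 000000000111 = 7
(equivalently, floor(3616 / 512))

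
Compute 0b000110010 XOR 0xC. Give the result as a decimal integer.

a = 110010
0xC = 001100
XOR → 111110 = 62

62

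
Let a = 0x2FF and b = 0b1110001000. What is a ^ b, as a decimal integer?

375

0x2FF = 1011111111
b = 1110001000
XOR → 0101110111 = 375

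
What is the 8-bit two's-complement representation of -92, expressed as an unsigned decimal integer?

92 in 8 bits: 01011100
Invert: 10100011
Add 1:  10100100 = 164
(Check: 2^8 - 92 = 256 - 92 = 164.)

164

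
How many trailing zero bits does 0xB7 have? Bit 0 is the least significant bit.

0xB7 = 10110111
Trailing zeros: 0, so the lowest set bit is bit 0 (value 1).

0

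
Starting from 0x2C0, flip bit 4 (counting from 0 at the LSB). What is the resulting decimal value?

720

x = 01011000000
bit 4 is currently 0; toggle it via x ^ (1 << 4) = x ^ 16
→ 01011010000 = 720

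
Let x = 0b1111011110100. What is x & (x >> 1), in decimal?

3696

x = 1111011110100 = 7924
x>>1 = 0111101111010
AND  = 0111001110000 = 3696
(x & (x >> 1) has a 1 wherever x has two consecutive 1 bits.)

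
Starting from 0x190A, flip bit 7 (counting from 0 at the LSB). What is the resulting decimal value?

x = 1100100001010
bit 7 is currently 0; toggle it via x ^ (1 << 7) = x ^ 128
→ 1100110001010 = 6538

6538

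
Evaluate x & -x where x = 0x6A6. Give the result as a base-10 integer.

2

x = 11010100110 = 1702
-x (two's complement) = …00101011010
AND   = 00000000010 = 2
(x & -x isolates the lowest set bit of x.)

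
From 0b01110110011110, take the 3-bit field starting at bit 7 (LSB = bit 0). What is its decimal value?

3

v = 01110110011110
Shift right by 7: 0111011
Mask low 3 bits: 011 = 3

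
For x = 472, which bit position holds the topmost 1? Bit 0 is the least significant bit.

8

472 = 111011000
The topmost 1 is at position 8 (since 2^8 = 256 ≤ 472 < 512).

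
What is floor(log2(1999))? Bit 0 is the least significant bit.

1999 = 11111001111
The topmost 1 is at position 10 (since 2^10 = 1024 ≤ 1999 < 2048).

10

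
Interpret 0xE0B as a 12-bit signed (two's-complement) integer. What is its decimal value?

-501

pattern = 111000001011 (MSB is 1 ⇒ negative)
Invert: 000111110100, add 1 → 000111110101 = 501, so the value is -501.
(Equivalently: 3595 - 2^12 = 3595 - 4096 = -501.)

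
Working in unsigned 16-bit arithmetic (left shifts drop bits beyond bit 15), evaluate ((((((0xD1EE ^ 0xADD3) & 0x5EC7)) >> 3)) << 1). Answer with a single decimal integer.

5888

0xD1EE = 1101000111101110
0xADD3 = 1010110111010011
→ ^ → 0111110000111101 = 31805
0x5EC7 = 0101111011000111
→ & → 0101110000000101 = 23557
→ >> 3 → 0000101110000000 = 2944
→ << 1 (mod 2^16) → 0001011100000000 = 5888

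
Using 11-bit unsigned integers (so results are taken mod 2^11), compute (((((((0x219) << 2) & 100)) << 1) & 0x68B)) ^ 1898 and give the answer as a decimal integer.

0x219 = 01000011001
→ << 2 (mod 2^11) → 00001100100 = 100
100 = 00001100100
→ & → 00001100100 = 100
→ << 1 (mod 2^11) → 00011001000 = 200
0x68B = 11010001011
→ & → 00010001000 = 136
1898 = 11101101010
→ ^ → 11111100010 = 2018

2018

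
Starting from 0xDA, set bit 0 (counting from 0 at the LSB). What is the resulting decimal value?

219

x = 0011011010
bit 0 is currently 0; set it via x | (1 << 0) = x | 1
→ 0011011011 = 219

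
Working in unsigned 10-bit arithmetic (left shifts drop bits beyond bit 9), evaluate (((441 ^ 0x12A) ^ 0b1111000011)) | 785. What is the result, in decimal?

441 = 0110111001
0x12A = 0100101010
→ ^ → 0010010011 = 147
0b1111000011 = 1111000011
→ ^ → 1101010000 = 848
785 = 1100010001
→ | → 1101010001 = 849

849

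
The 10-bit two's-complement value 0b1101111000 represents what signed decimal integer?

pattern = 1101111000 (MSB is 1 ⇒ negative)
Invert: 0010000111, add 1 → 0010001000 = 136, so the value is -136.
(Equivalently: 888 - 2^10 = 888 - 1024 = -136.)

-136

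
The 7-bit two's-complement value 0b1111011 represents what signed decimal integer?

-5

pattern = 1111011 (MSB is 1 ⇒ negative)
Invert: 0000100, add 1 → 0000101 = 5, so the value is -5.
(Equivalently: 123 - 2^7 = 123 - 128 = -5.)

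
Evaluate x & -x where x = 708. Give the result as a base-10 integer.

4

x = 1011000100 = 708
-x (two's complement) = …0100111100
AND   = 0000000100 = 4
(x & -x isolates the lowest set bit of x.)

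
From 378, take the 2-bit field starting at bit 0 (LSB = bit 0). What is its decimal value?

v = 00101111010
Shift right by 0: 00101111010
Mask low 2 bits: 10 = 2

2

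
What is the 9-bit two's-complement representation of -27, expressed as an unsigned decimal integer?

485

27 in 9 bits: 000011011
Invert: 111100100
Add 1:  111100101 = 485
(Check: 2^9 - 27 = 512 - 27 = 485.)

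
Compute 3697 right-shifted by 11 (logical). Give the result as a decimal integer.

3697 = 111001110001
shift right by 11 → 000000000001 = 1
(equivalently, floor(3697 / 2048))

1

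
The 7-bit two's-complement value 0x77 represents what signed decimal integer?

-9

pattern = 1110111 (MSB is 1 ⇒ negative)
Invert: 0001000, add 1 → 0001001 = 9, so the value is -9.
(Equivalently: 119 - 2^7 = 119 - 128 = -9.)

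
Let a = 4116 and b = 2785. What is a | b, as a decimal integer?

4116 = 1000000010100
2785 = 0101011100001
 OR → 1101011110101 = 6901

6901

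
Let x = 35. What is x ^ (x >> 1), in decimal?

x = 100011 = 35
x>>1 = 010001
XOR  = 110010 = 50
(x ^ (x >> 1) gives the standard binary-reflected Gray code of x.)

50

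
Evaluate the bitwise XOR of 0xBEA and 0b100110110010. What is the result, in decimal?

0xBEA = 101111101010
b = 100110110010
XOR → 001001011000 = 600

600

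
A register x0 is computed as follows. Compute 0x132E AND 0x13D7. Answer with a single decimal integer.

0x132E = 1001100101110
0x13D7 = 1001111010111
AND → 1001100000110 = 4870

4870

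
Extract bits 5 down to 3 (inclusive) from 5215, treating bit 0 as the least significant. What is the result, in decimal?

3

v = 01010001011111
Shift right by 3: 01010001011
Mask low 3 bits: 011 = 3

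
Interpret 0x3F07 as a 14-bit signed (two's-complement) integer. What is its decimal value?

pattern = 11111100000111 (MSB is 1 ⇒ negative)
Invert: 00000011111000, add 1 → 00000011111001 = 249, so the value is -249.
(Equivalently: 16135 - 2^14 = 16135 - 16384 = -249.)

-249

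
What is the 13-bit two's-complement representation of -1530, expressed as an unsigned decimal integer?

6662

1530 in 13 bits: 0010111111010
Invert: 1101000000101
Add 1:  1101000000110 = 6662
(Check: 2^13 - 1530 = 8192 - 1530 = 6662.)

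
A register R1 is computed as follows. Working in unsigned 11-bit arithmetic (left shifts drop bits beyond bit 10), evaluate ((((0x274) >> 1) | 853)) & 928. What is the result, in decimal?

0x274 = 01001110100
→ >> 1 → 00100111010 = 314
853 = 01101010101
→ | → 01101111111 = 895
928 = 01110100000
→ & → 01100100000 = 800

800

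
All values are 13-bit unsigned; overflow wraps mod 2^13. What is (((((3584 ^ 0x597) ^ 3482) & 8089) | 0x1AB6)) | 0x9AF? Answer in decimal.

8127

3584 = 0111000000000
0x597 = 0010110010111
→ ^ → 0101110010111 = 2967
3482 = 0110110011010
→ ^ → 0011000001101 = 1549
8089 = 1111110011001
→ & → 0011000001001 = 1545
0x1AB6 = 1101010110110
→ | → 1111010111111 = 7871
0x9AF = 0100110101111
→ | → 1111110111111 = 8127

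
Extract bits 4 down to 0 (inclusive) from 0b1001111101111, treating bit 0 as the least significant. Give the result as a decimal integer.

15

v = 1001111101111
Shift right by 0: 1001111101111
Mask low 5 bits: 01111 = 15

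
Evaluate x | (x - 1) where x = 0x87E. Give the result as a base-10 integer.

x = 100001111110 = 2174
x - 1 = 100001111101
OR    = 100001111111 = 2175
(x | (x - 1) sets all bits below the lowest set bit.)

2175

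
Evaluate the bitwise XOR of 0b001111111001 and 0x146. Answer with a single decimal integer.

703

a = 1111111001
0x146 = 0101000110
XOR → 1010111111 = 703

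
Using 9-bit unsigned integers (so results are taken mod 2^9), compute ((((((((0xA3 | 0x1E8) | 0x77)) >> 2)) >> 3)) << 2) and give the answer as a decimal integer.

0xA3 = 010100011
0x1E8 = 111101000
→ | → 111101011 = 491
0x77 = 001110111
→ | → 111111111 = 511
→ >> 2 → 001111111 = 127
→ >> 3 → 000001111 = 15
→ << 2 (mod 2^9) → 000111100 = 60

60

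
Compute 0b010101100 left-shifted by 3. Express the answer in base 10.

x = 00010101100
shift left by 3 → 10101100000 = 1376
(equivalently, 172 × 2^3 = 172 × 8)

1376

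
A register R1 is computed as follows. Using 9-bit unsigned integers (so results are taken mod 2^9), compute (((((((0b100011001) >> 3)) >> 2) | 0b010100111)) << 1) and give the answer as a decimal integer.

0b100011001 = 100011001
→ >> 3 → 000100011 = 35
→ >> 2 → 000001000 = 8
0b010100111 = 010100111
→ | → 010101111 = 175
→ << 1 (mod 2^9) → 101011110 = 350

350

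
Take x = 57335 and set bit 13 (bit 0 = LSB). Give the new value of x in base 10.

x = 1101111111110111
bit 13 is currently 0; set it via x | (1 << 13) = x | 8192
→ 1111111111110111 = 65527

65527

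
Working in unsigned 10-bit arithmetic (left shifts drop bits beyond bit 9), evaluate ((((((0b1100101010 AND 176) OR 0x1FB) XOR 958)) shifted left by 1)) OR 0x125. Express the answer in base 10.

0b1100101010 = 1100101010
176 = 0010110000
→ AND → 0000100000 = 32
0x1FB = 0111111011
→ OR → 0111111011 = 507
958 = 1110111110
→ XOR → 1001000101 = 581
→ shifted left by 1 (mod 2^10) → 0010001010 = 138
0x125 = 0100100101
→ OR → 0110101111 = 431

431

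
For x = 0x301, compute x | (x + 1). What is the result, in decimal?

x = 1100000001 = 769
x + 1 = 1100000010
OR    = 1100000011 = 771
(x | (x + 1) sets the lowest cleared bit.)

771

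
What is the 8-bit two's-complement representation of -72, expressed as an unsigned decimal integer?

184

72 in 8 bits: 01001000
Invert: 10110111
Add 1:  10111000 = 184
(Check: 2^8 - 72 = 256 - 72 = 184.)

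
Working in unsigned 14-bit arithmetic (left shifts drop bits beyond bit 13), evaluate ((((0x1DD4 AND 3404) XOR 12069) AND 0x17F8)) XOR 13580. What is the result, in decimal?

14188

0x1DD4 = 01110111010100
3404 = 00110101001100
→ AND → 00110101000100 = 3396
12069 = 10111100100101
→ XOR → 10001001100001 = 8801
0x17F8 = 01011111111000
→ AND → 00001001100000 = 608
13580 = 11010100001100
→ XOR → 11011101101100 = 14188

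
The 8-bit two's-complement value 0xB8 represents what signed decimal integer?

-72

pattern = 10111000 (MSB is 1 ⇒ negative)
Invert: 01000111, add 1 → 01001000 = 72, so the value is -72.
(Equivalently: 184 - 2^8 = 184 - 256 = -72.)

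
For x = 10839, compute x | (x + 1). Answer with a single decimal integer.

x = 10101001010111 = 10839
x + 1 = 10101001011000
OR    = 10101001011111 = 10847
(x | (x + 1) sets the lowest cleared bit.)

10847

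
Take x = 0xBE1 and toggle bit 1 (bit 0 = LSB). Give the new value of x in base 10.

3043

x = 101111100001
bit 1 is currently 0; toggle it via x ^ (1 << 1) = x ^ 2
→ 101111100011 = 3043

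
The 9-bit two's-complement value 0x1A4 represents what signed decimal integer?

pattern = 110100100 (MSB is 1 ⇒ negative)
Invert: 001011011, add 1 → 001011100 = 92, so the value is -92.
(Equivalently: 420 - 2^9 = 420 - 512 = -92.)

-92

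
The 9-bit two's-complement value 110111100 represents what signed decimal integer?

-68

pattern = 110111100 (MSB is 1 ⇒ negative)
Invert: 001000011, add 1 → 001000100 = 68, so the value is -68.
(Equivalently: 444 - 2^9 = 444 - 512 = -68.)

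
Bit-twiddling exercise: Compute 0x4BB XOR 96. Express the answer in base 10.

1243

0x4BB = 10010111011
96 = 00001100000
XOR → 10011011011 = 1243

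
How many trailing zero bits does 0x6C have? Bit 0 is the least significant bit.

0x6C = 1101100
Trailing zeros: 2, so the lowest set bit is bit 2 (value 4).

2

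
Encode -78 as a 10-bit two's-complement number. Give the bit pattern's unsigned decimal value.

78 in 10 bits: 0001001110
Invert: 1110110001
Add 1:  1110110010 = 946
(Check: 2^10 - 78 = 1024 - 78 = 946.)

946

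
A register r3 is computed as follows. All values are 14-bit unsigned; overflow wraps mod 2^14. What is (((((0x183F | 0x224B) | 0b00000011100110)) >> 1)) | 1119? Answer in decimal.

0x183F = 01100000111111
0x224B = 10001001001011
→ | → 11101001111111 = 14975
0b00000011100110 = 00000011100110
→ | → 11101011111111 = 15103
→ >> 1 → 01110101111111 = 7551
1119 = 00010001011111
→ | → 01110101111111 = 7551

7551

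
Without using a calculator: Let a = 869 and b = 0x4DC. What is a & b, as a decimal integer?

869 = 01101100101
0x4DC = 10011011100
AND → 00001000100 = 68

68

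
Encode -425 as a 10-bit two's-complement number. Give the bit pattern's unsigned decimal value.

599

425 in 10 bits: 0110101001
Invert: 1001010110
Add 1:  1001010111 = 599
(Check: 2^10 - 425 = 1024 - 425 = 599.)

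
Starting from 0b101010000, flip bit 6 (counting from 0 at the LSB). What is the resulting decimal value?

x = 101010000
bit 6 is currently 1; toggle it via x ^ (1 << 6) = x ^ 64
→ 100010000 = 272

272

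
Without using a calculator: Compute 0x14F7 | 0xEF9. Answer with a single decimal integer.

7935

0x14F7 = 1010011110111
0xEF9 = 0111011111001
 OR → 1111011111111 = 7935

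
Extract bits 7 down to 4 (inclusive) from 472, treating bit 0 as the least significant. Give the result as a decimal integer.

13

v = 0111011000
Shift right by 4: 011101
Mask low 4 bits: 1101 = 13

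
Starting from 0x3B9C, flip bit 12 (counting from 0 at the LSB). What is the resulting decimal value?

x = 11101110011100
bit 12 is currently 1; toggle it via x ^ (1 << 12) = x ^ 4096
→ 10101110011100 = 11164

11164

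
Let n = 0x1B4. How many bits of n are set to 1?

5

0x1B4 = 110110100
Count the 1s: 1 + 1 + 1 + 1 + 1 = 5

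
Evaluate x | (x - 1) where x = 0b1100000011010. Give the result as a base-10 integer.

x = 1100000011010 = 6170
x - 1 = 1100000011001
OR    = 1100000011011 = 6171
(x | (x - 1) sets all bits below the lowest set bit.)

6171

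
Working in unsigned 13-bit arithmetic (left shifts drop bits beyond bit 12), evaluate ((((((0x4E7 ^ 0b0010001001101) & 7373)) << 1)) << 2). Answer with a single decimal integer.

1088

0x4E7 = 0010011100111
0b0010001001101 = 0010001001101
→ ^ → 0000010101010 = 170
7373 = 1110011001101
→ & → 0000010001000 = 136
→ << 1 (mod 2^13) → 0000100010000 = 272
→ << 2 (mod 2^13) → 0010001000000 = 1088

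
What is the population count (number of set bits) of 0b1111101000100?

7

n = 1111101000100
Count the 1s: 1 + 1 + 1 + 1 + 1 + 1 + 1 = 7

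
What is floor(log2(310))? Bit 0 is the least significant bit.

8

310 = 100110110
The topmost 1 is at position 8 (since 2^8 = 256 ≤ 310 < 512).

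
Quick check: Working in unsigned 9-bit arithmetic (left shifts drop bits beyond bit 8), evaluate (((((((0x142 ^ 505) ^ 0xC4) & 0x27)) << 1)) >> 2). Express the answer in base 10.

0x142 = 101000010
505 = 111111001
→ ^ → 010111011 = 187
0xC4 = 011000100
→ ^ → 001111111 = 127
0x27 = 000100111
→ & → 000100111 = 39
→ << 1 (mod 2^9) → 001001110 = 78
→ >> 2 → 000010011 = 19

19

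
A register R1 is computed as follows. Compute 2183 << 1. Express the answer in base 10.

2183 = 0100010000111
shift left by 1 → 1000100001110 = 4366
(equivalently, 2183 × 2^1 = 2183 × 2)

4366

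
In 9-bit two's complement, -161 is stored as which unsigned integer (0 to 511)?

351

161 in 9 bits: 010100001
Invert: 101011110
Add 1:  101011111 = 351
(Check: 2^9 - 161 = 512 - 161 = 351.)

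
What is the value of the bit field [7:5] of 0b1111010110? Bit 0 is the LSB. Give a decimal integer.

v = 1111010110
Shift right by 5: 11110
Mask low 3 bits: 110 = 6

6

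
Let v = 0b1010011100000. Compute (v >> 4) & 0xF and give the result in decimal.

v = 1010011100000
Shift right by 4: 101001110
Mask low 4 bits: 1110 = 14

14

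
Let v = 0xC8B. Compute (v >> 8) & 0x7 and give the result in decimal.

4

v = 00110010001011
Shift right by 8: 001100
Mask low 3 bits: 100 = 4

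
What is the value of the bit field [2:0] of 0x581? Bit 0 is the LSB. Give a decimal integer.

1

v = 000010110000001
Shift right by 0: 000010110000001
Mask low 3 bits: 001 = 1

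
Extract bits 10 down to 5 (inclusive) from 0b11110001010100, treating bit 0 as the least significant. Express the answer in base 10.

34

v = 11110001010100
Shift right by 5: 111100010
Mask low 6 bits: 100010 = 34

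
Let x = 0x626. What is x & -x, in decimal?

x = 11000100110 = 1574
-x (two's complement) = …00111011010
AND   = 00000000010 = 2
(x & -x isolates the lowest set bit of x.)

2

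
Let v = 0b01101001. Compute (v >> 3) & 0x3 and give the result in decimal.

1

v = 01101001
Shift right by 3: 01101
Mask low 2 bits: 01 = 1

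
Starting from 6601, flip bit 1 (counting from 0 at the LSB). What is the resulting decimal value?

6603

x = 1100111001001
bit 1 is currently 0; toggle it via x ^ (1 << 1) = x ^ 2
→ 1100111001011 = 6603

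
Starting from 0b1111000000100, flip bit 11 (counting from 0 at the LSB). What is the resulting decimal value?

5636

x = 1111000000100
bit 11 is currently 1; toggle it via x ^ (1 << 11) = x ^ 2048
→ 1011000000100 = 5636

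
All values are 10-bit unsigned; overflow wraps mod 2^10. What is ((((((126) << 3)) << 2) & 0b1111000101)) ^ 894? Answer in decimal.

190

126 = 0001111110
→ << 3 (mod 2^10) → 1111110000 = 1008
→ << 2 (mod 2^10) → 1111000000 = 960
0b1111000101 = 1111000101
→ & → 1111000000 = 960
894 = 1101111110
→ ^ → 0010111110 = 190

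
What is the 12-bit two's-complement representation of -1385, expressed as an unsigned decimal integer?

2711

1385 in 12 bits: 010101101001
Invert: 101010010110
Add 1:  101010010111 = 2711
(Check: 2^12 - 1385 = 4096 - 1385 = 2711.)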